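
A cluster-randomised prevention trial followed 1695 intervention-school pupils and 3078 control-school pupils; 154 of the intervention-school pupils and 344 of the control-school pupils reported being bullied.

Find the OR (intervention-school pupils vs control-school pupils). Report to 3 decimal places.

OR = (154 × 2734) / (1541 × 344) = 421036/530104 ≈ 0.794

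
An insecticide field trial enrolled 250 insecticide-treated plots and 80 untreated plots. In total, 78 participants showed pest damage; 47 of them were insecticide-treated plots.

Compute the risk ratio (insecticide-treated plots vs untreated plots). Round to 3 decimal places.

RR ≈ 0.485

insecticide-treated plots without the outcome: 250 − 47 = 203
untreated plots with the outcome: 78 − 47 = 31
untreated plots without the outcome: 80 − 31 = 49
risk, insecticide-treated plots = 47/250 = 0.1880
risk, untreated plots = 31/80 = 0.3875
RR = 0.1880 / 0.3875 = 0.485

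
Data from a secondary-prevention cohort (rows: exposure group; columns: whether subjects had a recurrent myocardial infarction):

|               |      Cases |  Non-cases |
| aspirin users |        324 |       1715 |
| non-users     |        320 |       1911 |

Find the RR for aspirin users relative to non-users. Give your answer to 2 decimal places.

risk, aspirin users = 324/2039 = 0.1589
risk, non-users = 320/2231 = 0.1434
RR = 0.1589 / 0.1434 = 1.11

1.11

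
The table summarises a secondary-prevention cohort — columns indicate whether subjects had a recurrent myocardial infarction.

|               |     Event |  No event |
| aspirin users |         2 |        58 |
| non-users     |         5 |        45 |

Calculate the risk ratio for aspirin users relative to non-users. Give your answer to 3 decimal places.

risk, aspirin users = 2/60 = 0.03333
risk, non-users = 5/50 = 0.10000
RR = 0.03333 / 0.10000 = 0.333

0.333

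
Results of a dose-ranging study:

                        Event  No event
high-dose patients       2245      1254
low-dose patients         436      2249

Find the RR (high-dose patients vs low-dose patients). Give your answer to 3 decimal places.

risk, high-dose patients = 2245/3499 = 0.6416
risk, low-dose patients = 436/2685 = 0.1624
RR = 0.6416 / 0.1624 = 3.951

RR ≈ 3.951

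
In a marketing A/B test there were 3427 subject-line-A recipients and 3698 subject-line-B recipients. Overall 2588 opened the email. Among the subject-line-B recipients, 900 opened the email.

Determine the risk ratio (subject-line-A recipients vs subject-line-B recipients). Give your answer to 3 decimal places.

RR: 2.024

subject-line-A recipients with the outcome: 2588 − 900 = 1688
subject-line-A recipients without the outcome: 3427 − 1688 = 1739
subject-line-B recipients without the outcome: 3698 − 900 = 2798
risk, subject-line-A recipients = 1688/3427 = 0.4926
risk, subject-line-B recipients = 900/3698 = 0.2434
RR = 0.4926 / 0.2434 = 2.024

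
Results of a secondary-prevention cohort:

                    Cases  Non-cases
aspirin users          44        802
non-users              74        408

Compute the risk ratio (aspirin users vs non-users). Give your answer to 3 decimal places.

RR = 0.339

risk, aspirin users = 44/846 = 0.0520
risk, non-users = 74/482 = 0.1535
RR = 0.0520 / 0.1535 = 0.339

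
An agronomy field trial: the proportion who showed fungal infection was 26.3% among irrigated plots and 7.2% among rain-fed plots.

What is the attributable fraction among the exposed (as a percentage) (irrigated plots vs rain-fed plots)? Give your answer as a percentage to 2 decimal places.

AR% = (0.2630 − 0.0720) / 0.2630 = 0.7262 → 72.62%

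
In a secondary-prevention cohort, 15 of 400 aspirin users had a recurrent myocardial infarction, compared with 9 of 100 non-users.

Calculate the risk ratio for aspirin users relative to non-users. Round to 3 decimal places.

risk, aspirin users = 15/400 = 0.03750
risk, non-users = 9/100 = 0.09000
RR = 0.03750 / 0.09000 = 0.417

0.417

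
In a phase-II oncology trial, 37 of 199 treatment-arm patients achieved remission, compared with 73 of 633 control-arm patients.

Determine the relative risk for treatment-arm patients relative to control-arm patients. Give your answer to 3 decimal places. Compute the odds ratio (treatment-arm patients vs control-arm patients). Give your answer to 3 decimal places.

risk, treatment-arm patients = 37/199 = 0.1859
risk, control-arm patients = 73/633 = 0.1153
RR = 0.1859 / 0.1153 = 1.612
OR = (37 × 560) / (162 × 73) = 20720/11826 ≈ 1.752

RR = 1.612; OR = 1.752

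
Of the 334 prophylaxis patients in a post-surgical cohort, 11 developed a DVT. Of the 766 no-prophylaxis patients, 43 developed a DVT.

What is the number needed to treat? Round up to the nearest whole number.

risk, prophylaxis patients = 11/334 = 0.032934
risk, no-prophylaxis patients = 43/766 = 0.056136
absolute risk difference = 0.023202
1 / 0.023202 = 43.100 → round up → 44

NNT = 44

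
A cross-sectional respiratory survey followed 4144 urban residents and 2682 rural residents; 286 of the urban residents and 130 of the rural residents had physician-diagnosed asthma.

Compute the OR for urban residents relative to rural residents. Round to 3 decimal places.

OR = (286 × 2552) / (3858 × 130) = 729872/501540 ≈ 1.455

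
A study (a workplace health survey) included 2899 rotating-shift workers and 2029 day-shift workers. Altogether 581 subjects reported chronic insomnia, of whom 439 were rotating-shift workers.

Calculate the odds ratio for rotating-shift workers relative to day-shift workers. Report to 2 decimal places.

OR: 2.37

rotating-shift workers without the outcome: 2899 − 439 = 2460
day-shift workers with the outcome: 581 − 439 = 142
day-shift workers without the outcome: 2029 − 142 = 1887
odds, rotating-shift workers = 439/2460 = 0.1785
odds, day-shift workers = 142/1887 = 0.0753
OR = 0.1785 / 0.0753 = 2.37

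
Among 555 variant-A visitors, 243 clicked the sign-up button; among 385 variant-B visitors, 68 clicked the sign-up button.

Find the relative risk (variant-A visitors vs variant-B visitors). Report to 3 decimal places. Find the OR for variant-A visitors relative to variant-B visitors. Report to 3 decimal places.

RR = 2.479; OR = 3.631

risk, variant-A visitors = 243/555 = 0.4378
risk, variant-B visitors = 68/385 = 0.1766
RR = 0.4378 / 0.1766 = 2.479
OR = (243 × 317) / (312 × 68) = 77031/21216 ≈ 3.631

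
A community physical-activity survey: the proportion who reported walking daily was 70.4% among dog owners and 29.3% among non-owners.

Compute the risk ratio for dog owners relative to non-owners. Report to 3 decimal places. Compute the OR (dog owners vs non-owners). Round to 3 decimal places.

RR = 0.7040 / 0.2930 = 2.403
odds, dog owners = 0.7040/0.2960 = 2.3784
odds, non-owners = 0.2930/0.7070 = 0.4144
OR = 2.3784 / 0.4144 = 5.739

RR = 2.403; OR = 5.739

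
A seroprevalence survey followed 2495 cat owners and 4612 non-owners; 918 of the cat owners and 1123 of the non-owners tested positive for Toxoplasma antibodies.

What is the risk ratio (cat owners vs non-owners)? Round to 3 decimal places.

risk, cat owners = 918/2495 = 0.3679
risk, non-owners = 1123/4612 = 0.2435
RR = 0.3679 / 0.2435 = 1.511

RR: 1.511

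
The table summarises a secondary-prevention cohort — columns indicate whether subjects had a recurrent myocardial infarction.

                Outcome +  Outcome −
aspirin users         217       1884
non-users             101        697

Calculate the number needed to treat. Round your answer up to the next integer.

NNT = 43

risk, aspirin users = 217/2101 = 0.103284
risk, non-users = 101/798 = 0.126566
absolute risk difference = 0.023282
1 / 0.023282 = 42.952 → round up → 43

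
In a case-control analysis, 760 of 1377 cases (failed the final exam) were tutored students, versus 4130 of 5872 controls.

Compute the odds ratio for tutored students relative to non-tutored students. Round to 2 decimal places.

OR = (760 × 1742) / (4130 × 617) = 1323920/2548210 ≈ 0.52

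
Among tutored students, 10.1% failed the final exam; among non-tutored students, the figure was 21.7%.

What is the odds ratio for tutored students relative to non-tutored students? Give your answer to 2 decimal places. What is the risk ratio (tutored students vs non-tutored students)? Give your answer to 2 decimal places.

OR = 0.41; RR = 0.47

odds, tutored students = 0.1010/0.8990 = 0.1123
odds, non-tutored students = 0.2170/0.7830 = 0.2771
OR = 0.1123 / 0.2771 = 0.41
RR = 0.1010 / 0.2170 = 0.47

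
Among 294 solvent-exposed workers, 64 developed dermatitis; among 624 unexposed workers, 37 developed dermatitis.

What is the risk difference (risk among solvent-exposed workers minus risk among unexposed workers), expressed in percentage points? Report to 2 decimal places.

risk, solvent-exposed workers = 64/294 = 0.2177
risk, unexposed workers = 37/624 = 0.0593
risk difference = 0.2177 − 0.0593 = 0.1584 → 15.84 percentage points

15.84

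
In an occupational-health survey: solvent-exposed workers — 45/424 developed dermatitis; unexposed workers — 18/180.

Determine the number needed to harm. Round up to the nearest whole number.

164

risk, solvent-exposed workers = 45/424 = 0.106132
risk, unexposed workers = 18/180 = 0.100000
absolute risk difference = 0.006132
1 / 0.006132 = 163.079 → round up → 164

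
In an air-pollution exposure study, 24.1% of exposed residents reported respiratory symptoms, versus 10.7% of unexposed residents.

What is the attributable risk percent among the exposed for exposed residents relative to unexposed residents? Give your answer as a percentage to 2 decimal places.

AR% = (0.2410 − 0.1070) / 0.2410 = 0.5560 → 55.60%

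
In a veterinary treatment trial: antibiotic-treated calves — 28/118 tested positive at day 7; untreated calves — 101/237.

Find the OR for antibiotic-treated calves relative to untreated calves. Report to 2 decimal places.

OR = (28 × 136) / (90 × 101) = 3808/9090 ≈ 0.42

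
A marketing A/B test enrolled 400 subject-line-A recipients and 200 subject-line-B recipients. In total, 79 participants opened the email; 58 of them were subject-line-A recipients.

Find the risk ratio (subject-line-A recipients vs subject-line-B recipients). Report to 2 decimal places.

RR ≈ 1.38

subject-line-A recipients without the outcome: 400 − 58 = 342
subject-line-B recipients with the outcome: 79 − 58 = 21
subject-line-B recipients without the outcome: 200 − 21 = 179
risk, subject-line-A recipients = 58/400 = 0.1450
risk, subject-line-B recipients = 21/200 = 0.1050
RR = 0.1450 / 0.1050 = 1.38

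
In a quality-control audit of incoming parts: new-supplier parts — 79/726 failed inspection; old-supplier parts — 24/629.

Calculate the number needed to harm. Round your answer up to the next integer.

risk, new-supplier parts = 79/726 = 0.108815
risk, old-supplier parts = 24/629 = 0.038156
absolute risk difference = 0.070660
1 / 0.070660 = 14.152 → round up → 15

15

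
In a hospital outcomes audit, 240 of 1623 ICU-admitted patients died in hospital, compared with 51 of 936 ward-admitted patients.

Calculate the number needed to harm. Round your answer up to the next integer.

11

risk, ICU-admitted patients = 240/1623 = 0.147874
risk, ward-admitted patients = 51/936 = 0.054487
absolute risk difference = 0.093387
1 / 0.093387 = 10.708 → round up → 11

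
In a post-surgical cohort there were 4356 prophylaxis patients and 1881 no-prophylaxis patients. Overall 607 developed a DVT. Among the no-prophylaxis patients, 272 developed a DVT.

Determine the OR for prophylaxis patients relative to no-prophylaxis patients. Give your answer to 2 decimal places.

OR = 0.49

prophylaxis patients with the outcome: 607 − 272 = 335
prophylaxis patients without the outcome: 4356 − 335 = 4021
no-prophylaxis patients without the outcome: 1881 − 272 = 1609
odds, prophylaxis patients = 335/4021 = 0.0833
odds, no-prophylaxis patients = 272/1609 = 0.1690
OR = 0.0833 / 0.1690 = 0.49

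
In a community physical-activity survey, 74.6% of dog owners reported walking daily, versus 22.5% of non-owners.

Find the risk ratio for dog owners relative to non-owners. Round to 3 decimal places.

RR = 0.7460 / 0.2250 = 3.316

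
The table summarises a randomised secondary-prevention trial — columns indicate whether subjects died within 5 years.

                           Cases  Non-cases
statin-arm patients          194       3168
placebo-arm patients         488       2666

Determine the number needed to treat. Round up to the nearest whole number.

NNT = 11

risk, statin-arm patients = 194/3362 = 0.057704
risk, placebo-arm patients = 488/3154 = 0.154724
absolute risk difference = 0.097020
1 / 0.097020 = 10.307 → round up → 11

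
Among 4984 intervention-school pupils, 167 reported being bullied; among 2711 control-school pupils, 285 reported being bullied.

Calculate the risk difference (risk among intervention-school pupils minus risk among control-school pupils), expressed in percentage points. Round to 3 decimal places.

risk, intervention-school pupils = 167/4984 = 0.03351
risk, control-school pupils = 285/2711 = 0.10513
risk difference = 0.03351 − 0.10513 = -0.07162 → -7.162 percentage points

-7.162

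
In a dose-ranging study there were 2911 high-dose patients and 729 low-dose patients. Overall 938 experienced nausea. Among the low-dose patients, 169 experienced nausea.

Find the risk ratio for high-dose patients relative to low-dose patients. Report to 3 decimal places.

1.140

high-dose patients with the outcome: 938 − 169 = 769
high-dose patients without the outcome: 2911 − 769 = 2142
low-dose patients without the outcome: 729 − 169 = 560
risk, high-dose patients = 769/2911 = 0.2642
risk, low-dose patients = 169/729 = 0.2318
RR = 0.2642 / 0.2318 = 1.140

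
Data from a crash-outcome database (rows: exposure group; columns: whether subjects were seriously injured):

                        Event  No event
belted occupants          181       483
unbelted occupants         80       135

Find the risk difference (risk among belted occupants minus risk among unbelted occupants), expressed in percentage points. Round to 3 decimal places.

RD = -9.950

risk, belted occupants = 181/664 = 0.2726
risk, unbelted occupants = 80/215 = 0.3721
risk difference = 0.2726 − 0.3721 = -0.0995 → -9.950 percentage points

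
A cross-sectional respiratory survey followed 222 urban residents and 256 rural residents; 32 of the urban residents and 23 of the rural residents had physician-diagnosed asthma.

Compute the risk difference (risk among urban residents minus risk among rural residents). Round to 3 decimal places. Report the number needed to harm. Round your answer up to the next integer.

RD = 0.054; NNH = 19

risk, urban residents = 32/222 = 0.1441
risk, rural residents = 23/256 = 0.0898
risk difference = 0.1441 − 0.0898 = 0.054
absolute risk difference = 0.054300
1 / 0.054300 = 18.416 → round up → 19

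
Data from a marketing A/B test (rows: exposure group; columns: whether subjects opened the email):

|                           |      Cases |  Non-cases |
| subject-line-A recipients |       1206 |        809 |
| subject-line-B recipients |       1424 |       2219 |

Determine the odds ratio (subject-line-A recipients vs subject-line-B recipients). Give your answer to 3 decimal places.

OR = 2.323

odds, subject-line-A recipients = 1206/809 = 1.4907
odds, subject-line-B recipients = 1424/2219 = 0.6417
OR = 1.4907 / 0.6417 = 2.323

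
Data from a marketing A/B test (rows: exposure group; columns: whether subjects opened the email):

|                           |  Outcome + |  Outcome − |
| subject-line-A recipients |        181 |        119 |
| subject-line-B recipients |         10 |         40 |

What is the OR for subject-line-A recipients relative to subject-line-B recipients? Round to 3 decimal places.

OR = (181 × 40) / (119 × 10) = 7240/1190 ≈ 6.084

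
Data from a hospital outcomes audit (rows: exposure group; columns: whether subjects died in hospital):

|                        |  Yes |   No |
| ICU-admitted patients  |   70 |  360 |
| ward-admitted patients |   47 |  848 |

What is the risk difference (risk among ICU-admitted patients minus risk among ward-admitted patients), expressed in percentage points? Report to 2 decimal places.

risk, ICU-admitted patients = 70/430 = 0.1628
risk, ward-admitted patients = 47/895 = 0.0525
risk difference = 0.1628 − 0.0525 = 0.1103 → 11.03 percentage points

RD = 11.03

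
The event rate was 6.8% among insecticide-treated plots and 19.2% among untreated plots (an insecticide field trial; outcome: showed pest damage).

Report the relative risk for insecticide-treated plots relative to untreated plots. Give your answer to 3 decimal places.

RR = 0.0680 / 0.1920 = 0.354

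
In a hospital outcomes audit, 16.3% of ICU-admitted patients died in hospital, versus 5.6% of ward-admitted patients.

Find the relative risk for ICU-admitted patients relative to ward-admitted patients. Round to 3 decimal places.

RR = 0.1630 / 0.0560 = 2.911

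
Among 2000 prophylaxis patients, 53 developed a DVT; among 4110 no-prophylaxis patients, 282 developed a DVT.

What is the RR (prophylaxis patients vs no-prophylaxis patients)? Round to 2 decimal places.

risk, prophylaxis patients = 53/2000 = 0.02650
risk, no-prophylaxis patients = 282/4110 = 0.06861
RR = 0.02650 / 0.06861 = 0.39

RR ≈ 0.39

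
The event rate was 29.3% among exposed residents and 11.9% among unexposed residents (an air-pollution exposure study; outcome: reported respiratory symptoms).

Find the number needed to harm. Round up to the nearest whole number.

absolute risk difference = 0.174000
1 / 0.174000 = 5.747 → round up → 6

NNH ≈ 6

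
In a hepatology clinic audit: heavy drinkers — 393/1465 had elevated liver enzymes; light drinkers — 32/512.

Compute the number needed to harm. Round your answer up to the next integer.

NNH = 5

risk, heavy drinkers = 393/1465 = 0.268259
risk, light drinkers = 32/512 = 0.062500
absolute risk difference = 0.205759
1 / 0.205759 = 4.860 → round up → 5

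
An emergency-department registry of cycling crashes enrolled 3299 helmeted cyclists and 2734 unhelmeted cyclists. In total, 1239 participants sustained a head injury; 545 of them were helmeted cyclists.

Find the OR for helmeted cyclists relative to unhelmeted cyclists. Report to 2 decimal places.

0.58

helmeted cyclists without the outcome: 3299 − 545 = 2754
unhelmeted cyclists with the outcome: 1239 − 545 = 694
unhelmeted cyclists without the outcome: 2734 − 694 = 2040
OR = (545 × 2040) / (2754 × 694) = 1111800/1911276 ≈ 0.58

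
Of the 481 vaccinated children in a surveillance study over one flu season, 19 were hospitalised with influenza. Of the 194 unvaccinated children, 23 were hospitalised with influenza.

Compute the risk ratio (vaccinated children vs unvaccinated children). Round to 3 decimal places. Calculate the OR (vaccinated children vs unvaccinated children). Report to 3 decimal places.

risk, vaccinated children = 19/481 = 0.03950
risk, unvaccinated children = 23/194 = 0.11856
RR = 0.03950 / 0.11856 = 0.333
OR = (19 × 171) / (462 × 23) = 3249/10626 ≈ 0.306

RR = 0.333; OR = 0.306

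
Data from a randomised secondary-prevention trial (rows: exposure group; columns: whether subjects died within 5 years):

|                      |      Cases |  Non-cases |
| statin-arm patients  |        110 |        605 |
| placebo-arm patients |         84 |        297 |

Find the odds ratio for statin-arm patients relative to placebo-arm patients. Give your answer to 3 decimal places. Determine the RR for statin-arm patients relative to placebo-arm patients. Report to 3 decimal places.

OR = (110 × 297) / (605 × 84) = 32670/50820 ≈ 0.643
risk, statin-arm patients = 110/715 = 0.1538
risk, placebo-arm patients = 84/381 = 0.2205
RR = 0.1538 / 0.2205 = 0.698

OR = 0.643; RR = 0.698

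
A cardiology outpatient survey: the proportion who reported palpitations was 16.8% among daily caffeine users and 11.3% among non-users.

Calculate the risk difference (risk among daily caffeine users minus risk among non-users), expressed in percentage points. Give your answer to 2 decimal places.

risk difference = 0.1680 − 0.1130 = 0.0550 → 5.50 percentage points

RD: 5.50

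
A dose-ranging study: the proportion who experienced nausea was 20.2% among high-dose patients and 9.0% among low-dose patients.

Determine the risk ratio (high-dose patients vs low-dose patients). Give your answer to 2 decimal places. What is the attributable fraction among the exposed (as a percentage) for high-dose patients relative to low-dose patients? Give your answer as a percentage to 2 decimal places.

RR = 0.2020 / 0.0900 = 2.24
AR% = (0.2020 − 0.0900) / 0.2020 = 0.5545 → 55.45%

RR = 2.24; AR% = 55.45%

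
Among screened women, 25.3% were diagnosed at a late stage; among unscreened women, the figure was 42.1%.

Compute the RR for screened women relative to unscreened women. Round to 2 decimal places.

RR = 0.2530 / 0.4210 = 0.60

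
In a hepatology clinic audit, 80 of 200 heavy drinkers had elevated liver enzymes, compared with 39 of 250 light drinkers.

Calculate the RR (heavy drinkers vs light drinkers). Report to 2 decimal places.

risk, heavy drinkers = 80/200 = 0.4000
risk, light drinkers = 39/250 = 0.1560
RR = 0.4000 / 0.1560 = 2.56

2.56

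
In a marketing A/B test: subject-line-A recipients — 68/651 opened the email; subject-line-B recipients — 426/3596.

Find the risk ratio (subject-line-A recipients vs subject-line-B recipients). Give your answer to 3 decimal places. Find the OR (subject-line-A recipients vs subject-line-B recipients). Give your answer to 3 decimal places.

RR = 0.882; OR = 0.868

risk, subject-line-A recipients = 68/651 = 0.1045
risk, subject-line-B recipients = 426/3596 = 0.1185
RR = 0.1045 / 0.1185 = 0.882
odds, subject-line-A recipients = 68/583 = 0.1166
odds, subject-line-B recipients = 426/3170 = 0.1344
OR = 0.1166 / 0.1344 = 0.868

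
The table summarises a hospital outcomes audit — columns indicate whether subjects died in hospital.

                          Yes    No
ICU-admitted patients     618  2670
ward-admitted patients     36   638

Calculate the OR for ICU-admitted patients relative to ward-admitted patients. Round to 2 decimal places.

4.10

odds, ICU-admitted patients = 618/2670 = 0.2315
odds, ward-admitted patients = 36/638 = 0.0564
OR = 0.2315 / 0.0564 = 4.10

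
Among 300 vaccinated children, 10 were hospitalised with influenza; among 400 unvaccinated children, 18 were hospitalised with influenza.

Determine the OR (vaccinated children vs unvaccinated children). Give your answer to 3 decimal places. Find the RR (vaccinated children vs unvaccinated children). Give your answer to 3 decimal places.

odds, vaccinated children = 10/290 = 0.03448
odds, unvaccinated children = 18/382 = 0.04712
OR = 0.03448 / 0.04712 = 0.732
risk, vaccinated children = 10/300 = 0.03333
risk, unvaccinated children = 18/400 = 0.04500
RR = 0.03333 / 0.04500 = 0.741

OR = 0.732; RR = 0.741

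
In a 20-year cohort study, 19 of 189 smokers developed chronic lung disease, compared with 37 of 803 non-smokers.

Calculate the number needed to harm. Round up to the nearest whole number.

NNH = 19

risk, smokers = 19/189 = 0.100529
risk, non-smokers = 37/803 = 0.046077
absolute risk difference = 0.054452
1 / 0.054452 = 18.365 → round up → 19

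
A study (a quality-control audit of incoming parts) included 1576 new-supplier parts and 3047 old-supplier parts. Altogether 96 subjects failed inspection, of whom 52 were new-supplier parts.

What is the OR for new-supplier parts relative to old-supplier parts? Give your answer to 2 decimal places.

new-supplier parts without the outcome: 1576 − 52 = 1524
old-supplier parts with the outcome: 96 − 52 = 44
old-supplier parts without the outcome: 3047 − 44 = 3003
odds, new-supplier parts = 52/1524 = 0.03412
odds, old-supplier parts = 44/3003 = 0.01465
OR = 0.03412 / 0.01465 = 2.33

OR: 2.33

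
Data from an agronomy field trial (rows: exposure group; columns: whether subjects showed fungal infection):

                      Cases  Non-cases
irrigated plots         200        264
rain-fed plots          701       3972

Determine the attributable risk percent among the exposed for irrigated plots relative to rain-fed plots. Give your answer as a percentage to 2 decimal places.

risk, irrigated plots = 200/464 = 0.4310
risk, rain-fed plots = 701/4673 = 0.1500
AR% = (0.4310 − 0.1500) / 0.4310 = 0.6520 → 65.20%

65.20%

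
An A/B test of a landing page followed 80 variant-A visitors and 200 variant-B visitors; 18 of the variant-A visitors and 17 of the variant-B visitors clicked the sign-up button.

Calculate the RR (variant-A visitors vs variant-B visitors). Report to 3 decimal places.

risk, variant-A visitors = 18/80 = 0.2250
risk, variant-B visitors = 17/200 = 0.0850
RR = 0.2250 / 0.0850 = 2.647

RR = 2.647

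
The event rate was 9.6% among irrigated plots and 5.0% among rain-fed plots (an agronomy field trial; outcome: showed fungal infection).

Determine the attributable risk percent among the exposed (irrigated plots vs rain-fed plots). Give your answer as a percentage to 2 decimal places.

AR% = (0.0960 − 0.0500) / 0.0960 = 0.4792 → 47.92%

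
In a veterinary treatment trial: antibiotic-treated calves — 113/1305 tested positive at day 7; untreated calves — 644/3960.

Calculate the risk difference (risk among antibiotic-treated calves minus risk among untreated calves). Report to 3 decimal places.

RD = -0.076

risk, antibiotic-treated calves = 113/1305 = 0.0866
risk, untreated calves = 644/3960 = 0.1626
risk difference = 0.0866 − 0.1626 = -0.076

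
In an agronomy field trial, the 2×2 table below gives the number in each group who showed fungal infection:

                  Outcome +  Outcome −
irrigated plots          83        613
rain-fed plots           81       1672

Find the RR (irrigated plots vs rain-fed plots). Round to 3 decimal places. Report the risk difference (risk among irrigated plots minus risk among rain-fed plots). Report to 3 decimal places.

risk, irrigated plots = 83/696 = 0.11925
risk, rain-fed plots = 81/1753 = 0.04621
RR = 0.11925 / 0.04621 = 2.581
risk difference = 0.11925 − 0.04621 = 0.073

RR = 2.581; RD = 0.073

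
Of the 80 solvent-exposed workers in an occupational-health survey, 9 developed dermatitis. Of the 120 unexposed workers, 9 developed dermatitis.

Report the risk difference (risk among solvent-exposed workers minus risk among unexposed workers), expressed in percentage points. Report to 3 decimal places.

risk, solvent-exposed workers = 9/80 = 0.1125
risk, unexposed workers = 9/120 = 0.0750
risk difference = 0.1125 − 0.0750 = 0.0375 → 3.750 percentage points

RD ≈ 3.750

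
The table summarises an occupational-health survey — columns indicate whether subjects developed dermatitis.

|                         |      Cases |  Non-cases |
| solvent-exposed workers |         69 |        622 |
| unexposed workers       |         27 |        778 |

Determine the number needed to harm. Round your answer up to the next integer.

16

risk, solvent-exposed workers = 69/691 = 0.099855
risk, unexposed workers = 27/805 = 0.033540
absolute risk difference = 0.066315
1 / 0.066315 = 15.080 → round up → 16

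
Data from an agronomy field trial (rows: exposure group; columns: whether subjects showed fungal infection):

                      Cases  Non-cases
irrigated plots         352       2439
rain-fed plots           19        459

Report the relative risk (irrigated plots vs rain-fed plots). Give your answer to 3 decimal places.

RR: 3.173

risk, irrigated plots = 352/2791 = 0.12612
risk, rain-fed plots = 19/478 = 0.03975
RR = 0.12612 / 0.03975 = 3.173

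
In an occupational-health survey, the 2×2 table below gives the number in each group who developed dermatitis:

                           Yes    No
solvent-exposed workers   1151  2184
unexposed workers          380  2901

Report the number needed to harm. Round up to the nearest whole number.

5

risk, solvent-exposed workers = 1151/3335 = 0.345127
risk, unexposed workers = 380/3281 = 0.115818
absolute risk difference = 0.229309
1 / 0.229309 = 4.361 → round up → 5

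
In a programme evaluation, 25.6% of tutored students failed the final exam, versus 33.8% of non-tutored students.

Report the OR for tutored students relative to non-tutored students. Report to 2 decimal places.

OR ≈ 0.67

odds, tutored students = 0.2560/0.7440 = 0.3441
odds, non-tutored students = 0.3380/0.6620 = 0.5106
OR = 0.3441 / 0.5106 = 0.67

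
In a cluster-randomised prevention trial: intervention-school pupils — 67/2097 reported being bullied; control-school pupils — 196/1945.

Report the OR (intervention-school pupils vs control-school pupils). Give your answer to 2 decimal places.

OR = (67 × 1749) / (2030 × 196) = 117183/397880 ≈ 0.29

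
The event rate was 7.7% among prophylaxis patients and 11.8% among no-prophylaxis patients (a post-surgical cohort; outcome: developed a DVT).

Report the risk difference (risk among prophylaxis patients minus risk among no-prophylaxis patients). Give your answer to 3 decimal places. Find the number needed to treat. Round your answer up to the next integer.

risk difference = 0.0770 − 0.1180 = -0.041
absolute risk difference = 0.041000
1 / 0.041000 = 24.390 → round up → 25

RD = -0.041; NNT = 25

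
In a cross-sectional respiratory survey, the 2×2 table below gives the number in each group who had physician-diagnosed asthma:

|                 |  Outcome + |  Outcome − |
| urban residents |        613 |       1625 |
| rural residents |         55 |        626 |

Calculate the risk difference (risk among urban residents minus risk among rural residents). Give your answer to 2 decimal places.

RD ≈ 0.19

risk, urban residents = 613/2238 = 0.2739
risk, rural residents = 55/681 = 0.0808
risk difference = 0.2739 − 0.0808 = 0.19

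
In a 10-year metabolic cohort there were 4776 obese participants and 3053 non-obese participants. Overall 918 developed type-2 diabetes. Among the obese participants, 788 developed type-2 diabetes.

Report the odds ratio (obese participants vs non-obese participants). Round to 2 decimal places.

4.44

obese participants without the outcome: 4776 − 788 = 3988
non-obese participants with the outcome: 918 − 788 = 130
non-obese participants without the outcome: 3053 − 130 = 2923
OR = (788 × 2923) / (3988 × 130) = 2303324/518440 ≈ 4.44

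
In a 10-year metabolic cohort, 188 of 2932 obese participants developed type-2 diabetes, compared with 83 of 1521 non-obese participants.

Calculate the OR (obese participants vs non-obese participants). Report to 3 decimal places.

odds, obese participants = 188/2744 = 0.0685
odds, non-obese participants = 83/1438 = 0.0577
OR = 0.0685 / 0.0577 = 1.187

1.187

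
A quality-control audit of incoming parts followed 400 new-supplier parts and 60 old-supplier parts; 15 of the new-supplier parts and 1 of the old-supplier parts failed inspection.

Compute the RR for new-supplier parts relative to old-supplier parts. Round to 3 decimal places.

RR: 2.250

risk, new-supplier parts = 15/400 = 0.03750
risk, old-supplier parts = 1/60 = 0.01667
RR = 0.03750 / 0.01667 = 2.250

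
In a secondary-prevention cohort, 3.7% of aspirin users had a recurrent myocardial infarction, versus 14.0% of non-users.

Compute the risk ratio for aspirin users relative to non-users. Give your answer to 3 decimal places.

RR = 0.03700 / 0.14000 = 0.264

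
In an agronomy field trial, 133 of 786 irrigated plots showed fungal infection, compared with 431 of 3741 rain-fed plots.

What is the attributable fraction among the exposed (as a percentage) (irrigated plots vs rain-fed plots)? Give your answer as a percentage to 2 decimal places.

AR% = 31.91%

risk, irrigated plots = 133/786 = 0.1692
risk, rain-fed plots = 431/3741 = 0.1152
AR% = (0.1692 − 0.1152) / 0.1692 = 0.3191 → 31.91%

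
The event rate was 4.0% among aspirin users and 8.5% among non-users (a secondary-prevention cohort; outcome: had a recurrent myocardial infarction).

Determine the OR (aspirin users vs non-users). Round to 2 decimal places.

OR ≈ 0.45

odds, aspirin users = 0.04000/0.96000 = 0.04167
odds, non-users = 0.08500/0.91500 = 0.09290
OR = 0.04167 / 0.09290 = 0.45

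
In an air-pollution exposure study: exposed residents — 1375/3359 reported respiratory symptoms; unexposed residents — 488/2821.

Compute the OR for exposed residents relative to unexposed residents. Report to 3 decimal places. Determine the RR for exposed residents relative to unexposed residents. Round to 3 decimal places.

odds, exposed residents = 1375/1984 = 0.6930
odds, unexposed residents = 488/2333 = 0.2092
OR = 0.6930 / 0.2092 = 3.313
risk, exposed residents = 1375/3359 = 0.4093
risk, unexposed residents = 488/2821 = 0.1730
RR = 0.4093 / 0.1730 = 2.366

OR = 3.313; RR = 2.366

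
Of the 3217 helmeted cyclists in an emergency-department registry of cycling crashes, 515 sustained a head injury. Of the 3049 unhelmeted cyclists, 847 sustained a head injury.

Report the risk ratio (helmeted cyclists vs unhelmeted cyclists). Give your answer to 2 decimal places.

0.58

risk, helmeted cyclists = 515/3217 = 0.1601
risk, unhelmeted cyclists = 847/3049 = 0.2778
RR = 0.1601 / 0.2778 = 0.58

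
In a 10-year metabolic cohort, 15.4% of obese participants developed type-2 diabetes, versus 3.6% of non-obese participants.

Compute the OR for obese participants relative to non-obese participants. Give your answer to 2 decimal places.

OR ≈ 4.87

odds, obese participants = 0.15400/0.84600 = 0.18203
odds, non-obese participants = 0.03600/0.96400 = 0.03734
OR = 0.18203 / 0.03734 = 4.87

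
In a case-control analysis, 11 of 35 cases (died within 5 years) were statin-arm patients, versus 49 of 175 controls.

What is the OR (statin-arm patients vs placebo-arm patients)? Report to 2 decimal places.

OR = (11 × 126) / (49 × 24) = 1386/1176 ≈ 1.18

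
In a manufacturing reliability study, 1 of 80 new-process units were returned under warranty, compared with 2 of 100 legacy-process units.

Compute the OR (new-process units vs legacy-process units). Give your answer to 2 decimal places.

OR = (1 × 98) / (79 × 2) = 98/158 ≈ 0.62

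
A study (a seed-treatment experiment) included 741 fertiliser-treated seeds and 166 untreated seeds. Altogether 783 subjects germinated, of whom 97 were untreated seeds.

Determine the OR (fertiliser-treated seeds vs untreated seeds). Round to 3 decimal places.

OR: 8.872

fertiliser-treated seeds with the outcome: 783 − 97 = 686
fertiliser-treated seeds without the outcome: 741 − 686 = 55
untreated seeds without the outcome: 166 − 97 = 69
OR = (686 × 69) / (55 × 97) = 47334/5335 ≈ 8.872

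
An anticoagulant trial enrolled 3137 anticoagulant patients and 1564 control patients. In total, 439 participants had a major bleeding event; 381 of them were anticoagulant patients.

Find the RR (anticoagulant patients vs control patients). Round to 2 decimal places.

3.28

anticoagulant patients without the outcome: 3137 − 381 = 2756
control patients with the outcome: 439 − 381 = 58
control patients without the outcome: 1564 − 58 = 1506
risk, anticoagulant patients = 381/3137 = 0.12145
risk, control patients = 58/1564 = 0.03708
RR = 0.12145 / 0.03708 = 3.28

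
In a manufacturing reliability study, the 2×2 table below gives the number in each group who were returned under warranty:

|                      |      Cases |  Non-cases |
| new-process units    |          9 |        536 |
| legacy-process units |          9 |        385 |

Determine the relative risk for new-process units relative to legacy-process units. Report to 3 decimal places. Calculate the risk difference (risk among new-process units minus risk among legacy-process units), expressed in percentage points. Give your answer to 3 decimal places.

RR = 0.723; RD = -0.633

risk, new-process units = 9/545 = 0.01651
risk, legacy-process units = 9/394 = 0.02284
RR = 0.01651 / 0.02284 = 0.723
risk difference = 0.01651 − 0.02284 = -0.00633 → -0.633 percentage points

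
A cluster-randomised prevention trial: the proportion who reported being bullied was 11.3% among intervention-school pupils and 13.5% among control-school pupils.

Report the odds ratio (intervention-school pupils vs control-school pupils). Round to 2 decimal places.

OR = 0.82

odds, intervention-school pupils = 0.1130/0.8870 = 0.1274
odds, control-school pupils = 0.1350/0.8650 = 0.1561
OR = 0.1274 / 0.1561 = 0.82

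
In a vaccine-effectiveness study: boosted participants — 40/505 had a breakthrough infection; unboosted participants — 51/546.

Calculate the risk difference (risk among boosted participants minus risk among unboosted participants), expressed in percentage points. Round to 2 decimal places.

risk, boosted participants = 40/505 = 0.0792
risk, unboosted participants = 51/546 = 0.0934
risk difference = 0.0792 − 0.0934 = -0.0142 → -1.42 percentage points

RD: -1.42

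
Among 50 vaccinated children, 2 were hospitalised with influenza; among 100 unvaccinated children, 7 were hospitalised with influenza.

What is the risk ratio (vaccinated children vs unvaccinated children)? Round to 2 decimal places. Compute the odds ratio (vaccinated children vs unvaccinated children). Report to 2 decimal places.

risk, vaccinated children = 2/50 = 0.04000
risk, unvaccinated children = 7/100 = 0.07000
RR = 0.04000 / 0.07000 = 0.57
odds, vaccinated children = 2/48 = 0.04167
odds, unvaccinated children = 7/93 = 0.07527
OR = 0.04167 / 0.07527 = 0.55

RR = 0.57; OR = 0.55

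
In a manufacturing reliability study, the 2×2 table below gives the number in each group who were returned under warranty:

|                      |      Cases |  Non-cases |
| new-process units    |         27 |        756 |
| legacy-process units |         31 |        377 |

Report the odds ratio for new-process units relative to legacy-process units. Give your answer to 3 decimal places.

OR = (27 × 377) / (756 × 31) = 10179/23436 ≈ 0.434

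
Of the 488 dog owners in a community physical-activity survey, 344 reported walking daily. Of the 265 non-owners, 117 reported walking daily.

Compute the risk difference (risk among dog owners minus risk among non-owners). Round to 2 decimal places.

risk, dog owners = 344/488 = 0.7049
risk, non-owners = 117/265 = 0.4415
risk difference = 0.7049 − 0.4415 = 0.26

0.26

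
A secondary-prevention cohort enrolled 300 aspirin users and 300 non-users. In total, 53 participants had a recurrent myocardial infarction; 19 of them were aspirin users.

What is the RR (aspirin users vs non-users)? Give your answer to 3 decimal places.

0.559

aspirin users without the outcome: 300 − 19 = 281
non-users with the outcome: 53 − 19 = 34
non-users without the outcome: 300 − 34 = 266
risk, aspirin users = 19/300 = 0.0633
risk, non-users = 34/300 = 0.1133
RR = 0.0633 / 0.1133 = 0.559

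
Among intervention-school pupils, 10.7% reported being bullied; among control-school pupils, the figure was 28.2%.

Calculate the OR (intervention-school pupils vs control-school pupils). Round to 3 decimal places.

odds, intervention-school pupils = 0.1070/0.8930 = 0.1198
odds, control-school pupils = 0.2820/0.7180 = 0.3928
OR = 0.1198 / 0.3928 = 0.305

OR = 0.305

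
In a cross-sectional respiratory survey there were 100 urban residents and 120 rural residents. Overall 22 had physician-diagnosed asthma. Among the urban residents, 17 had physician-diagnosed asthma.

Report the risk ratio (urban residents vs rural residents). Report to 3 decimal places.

urban residents without the outcome: 100 − 17 = 83
rural residents with the outcome: 22 − 17 = 5
rural residents without the outcome: 120 − 5 = 115
risk, urban residents = 17/100 = 0.17000
risk, rural residents = 5/120 = 0.04167
RR = 0.17000 / 0.04167 = 4.080

RR = 4.080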